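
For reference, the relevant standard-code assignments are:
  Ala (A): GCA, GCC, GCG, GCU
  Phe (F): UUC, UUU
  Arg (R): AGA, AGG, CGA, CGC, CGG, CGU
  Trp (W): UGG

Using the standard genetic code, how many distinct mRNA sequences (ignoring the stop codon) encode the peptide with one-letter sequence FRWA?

48

Phe: 2 codons.
Arg: 6 codons.
Trp: 1 codon.
Ala: 4 codons.
2 × 6 × 1 × 4 = 48.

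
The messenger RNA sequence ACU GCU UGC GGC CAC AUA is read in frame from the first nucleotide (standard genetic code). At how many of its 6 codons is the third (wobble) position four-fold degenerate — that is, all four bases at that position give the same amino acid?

Codon 1 ACU (Thr): third position 4-fold.
Codon 2 GCU (Ala): third position 4-fold.
Codon 3 UGC (Cys): third position 2-fold.
Codon 4 GGC (Gly): third position 4-fold.
Codon 5 CAC (His): third position 2-fold.
Codon 6 AUA (Ile): third position 3-fold.
Four-fold degenerate third positions: 3.

3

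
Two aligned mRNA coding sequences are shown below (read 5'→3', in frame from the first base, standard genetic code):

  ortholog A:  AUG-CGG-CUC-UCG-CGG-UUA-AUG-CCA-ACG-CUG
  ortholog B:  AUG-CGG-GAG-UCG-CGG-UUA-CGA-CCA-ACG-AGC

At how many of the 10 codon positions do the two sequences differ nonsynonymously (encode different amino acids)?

3

Codon 1: AUG Met / AUG Met — identical.
Codon 2: CGG Arg / CGG Arg — identical.
Codon 3: CUC Leu / GAG Glu — nonsynonymous.
Codon 4: UCG Ser / UCG Ser — identical.
Codon 5: CGG Arg / CGG Arg — identical.
Codon 6: UUA Leu / UUA Leu — identical.
Codon 7: AUG Met / CGA Arg — nonsynonymous.
Codon 8: CCA Pro / CCA Pro — identical.
Codon 9: ACG Thr / ACG Thr — identical.
Codon 10: CUG Leu / AGC Ser — nonsynonymous.
Nonsynonymous differences: 3.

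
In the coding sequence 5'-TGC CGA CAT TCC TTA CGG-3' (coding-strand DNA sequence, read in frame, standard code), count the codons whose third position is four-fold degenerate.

Codon 1 TGC (Cys): third position 2-fold.
Codon 2 CGA (Arg): third position 4-fold.
Codon 3 CAT (His): third position 2-fold.
Codon 4 TCC (Ser): third position 4-fold.
Codon 5 TTA (Leu): third position 2-fold.
Codon 6 CGG (Arg): third position 4-fold.
Four-fold degenerate third positions: 3.

3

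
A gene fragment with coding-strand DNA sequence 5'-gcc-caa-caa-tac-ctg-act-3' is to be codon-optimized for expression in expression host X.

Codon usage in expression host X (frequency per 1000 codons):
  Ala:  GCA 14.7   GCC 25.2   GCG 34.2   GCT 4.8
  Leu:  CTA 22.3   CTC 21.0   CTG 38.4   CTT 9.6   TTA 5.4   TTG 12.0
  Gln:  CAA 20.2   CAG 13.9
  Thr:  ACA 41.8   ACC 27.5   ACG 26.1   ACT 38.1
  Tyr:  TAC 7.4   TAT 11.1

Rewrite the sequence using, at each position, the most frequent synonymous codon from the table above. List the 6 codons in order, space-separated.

GCG CAA CAA TAT CTG ACA

Codon 1 (Ala): best is GCG at 34.2.
Codon 2 (Gln): best is CAA at 20.2.
Codon 3 (Gln): best is CAA at 20.2.
Codon 4 (Tyr): best is TAT at 11.1.
Codon 5 (Leu): best is CTG at 38.4.
Codon 6 (Thr): best is ACA at 41.8.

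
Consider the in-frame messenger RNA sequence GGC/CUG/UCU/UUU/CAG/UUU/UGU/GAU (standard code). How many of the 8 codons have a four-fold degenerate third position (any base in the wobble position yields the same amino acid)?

Codon 1 GGC (Gly): third position 4-fold.
Codon 2 CUG (Leu): third position 4-fold.
Codon 3 UCU (Ser): third position 4-fold.
Codon 4 UUU (Phe): third position 2-fold.
Codon 5 CAG (Gln): third position 2-fold.
Codon 6 UUU (Phe): third position 2-fold.
Codon 7 UGU (Cys): third position 2-fold.
Codon 8 GAU (Asp): third position 2-fold.
Four-fold degenerate third positions: 3.

3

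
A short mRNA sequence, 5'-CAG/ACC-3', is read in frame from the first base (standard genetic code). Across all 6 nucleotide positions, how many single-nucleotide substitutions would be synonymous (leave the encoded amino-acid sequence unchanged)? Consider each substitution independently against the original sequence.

4

Codon 1 (CAG, Gln): 1 synonymous substitution.
Codon 2 (ACC, Thr): 3 synonymous substitutions.
Total: 1 + 3 = 4.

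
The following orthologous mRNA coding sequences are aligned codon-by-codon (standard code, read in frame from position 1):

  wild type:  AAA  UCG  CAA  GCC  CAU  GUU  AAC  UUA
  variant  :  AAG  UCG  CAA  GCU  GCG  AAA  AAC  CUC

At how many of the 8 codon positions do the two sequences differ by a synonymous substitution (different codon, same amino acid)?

Codon 1: AAA Lys / AAG Lys — synonymous.
Codon 2: UCG Ser / UCG Ser — identical.
Codon 3: CAA Gln / CAA Gln — identical.
Codon 4: GCC Ala / GCU Ala — synonymous.
Codon 5: CAU His / GCG Ala — nonsynonymous.
Codon 6: GUU Val / AAA Lys — nonsynonymous.
Codon 7: AAC Asn / AAC Asn — identical.
Codon 8: UUA Leu / CUC Leu — synonymous.
Synonymous differences: 3.

3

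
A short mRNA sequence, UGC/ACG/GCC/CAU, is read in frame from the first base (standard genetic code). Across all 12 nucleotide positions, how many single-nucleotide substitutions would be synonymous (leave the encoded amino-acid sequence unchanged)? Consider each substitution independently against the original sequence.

Codon 1 (UGC, Cys): 1 synonymous substitution.
Codon 2 (ACG, Thr): 3 synonymous substitutions.
Codon 3 (GCC, Ala): 3 synonymous substitutions.
Codon 4 (CAU, His): 1 synonymous substitution.
Total: 1 + 3 + 3 + 1 = 8.

8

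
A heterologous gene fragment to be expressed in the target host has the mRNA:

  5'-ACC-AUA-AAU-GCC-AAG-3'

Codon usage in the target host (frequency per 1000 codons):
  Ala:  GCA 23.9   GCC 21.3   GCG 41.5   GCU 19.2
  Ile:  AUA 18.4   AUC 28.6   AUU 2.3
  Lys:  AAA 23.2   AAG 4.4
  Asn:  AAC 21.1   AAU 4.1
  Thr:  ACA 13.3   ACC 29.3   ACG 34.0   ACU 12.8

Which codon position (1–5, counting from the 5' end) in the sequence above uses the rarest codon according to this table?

3

Codon 1 ACC (Thr): 29.3 per 1000.
Codon 2 AUA (Ile): 18.4 per 1000.
Codon 3 AAU (Asn): 4.1 per 1000.
Codon 4 GCC (Ala): 21.3 per 1000.
Codon 5 AAG (Lys): 4.4 per 1000.
Lowest frequency is 4.1 at codon 3.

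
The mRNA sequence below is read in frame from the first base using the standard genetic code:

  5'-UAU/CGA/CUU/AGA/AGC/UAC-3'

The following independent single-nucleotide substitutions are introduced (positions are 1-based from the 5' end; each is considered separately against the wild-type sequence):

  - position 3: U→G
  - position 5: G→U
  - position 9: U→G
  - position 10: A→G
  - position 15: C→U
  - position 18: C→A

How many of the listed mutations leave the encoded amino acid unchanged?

2

Codon 1: UAU (Tyr) → UAG (Stop) — nonsense.
Codon 2: CGA (Arg) → CUA (Leu) — missense.
Codon 3: CUU (Leu) → CUG (Leu) — synonymous.
Codon 4: AGA (Arg) → GGA (Gly) — missense.
Codon 5: AGC (Ser) → AGU (Ser) — synonymous.
Codon 6: UAC (Tyr) → UAA (Stop) — nonsense.
Synonymous: 2 of 6.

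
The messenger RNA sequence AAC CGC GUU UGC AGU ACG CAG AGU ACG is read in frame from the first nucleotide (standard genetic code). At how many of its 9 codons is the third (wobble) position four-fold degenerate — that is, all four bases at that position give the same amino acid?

4

Codon 1 AAC (Asn): third position 2-fold.
Codon 2 CGC (Arg): third position 4-fold.
Codon 3 GUU (Val): third position 4-fold.
Codon 4 UGC (Cys): third position 2-fold.
Codon 5 AGU (Ser): third position 2-fold.
Codon 6 ACG (Thr): third position 4-fold.
Codon 7 CAG (Gln): third position 2-fold.
Codon 8 AGU (Ser): third position 2-fold.
Codon 9 ACG (Thr): third position 4-fold.
Four-fold degenerate third positions: 4.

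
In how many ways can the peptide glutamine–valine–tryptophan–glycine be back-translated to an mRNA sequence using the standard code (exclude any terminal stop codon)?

Gln: 2 codons.
Val: 4 codons.
Trp: 1 codon.
Gly: 4 codons.
2 × 4 × 1 × 4 = 32.

32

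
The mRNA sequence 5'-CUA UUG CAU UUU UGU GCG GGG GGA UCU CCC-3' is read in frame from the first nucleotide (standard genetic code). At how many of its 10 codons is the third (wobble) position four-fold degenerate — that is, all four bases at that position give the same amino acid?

Codon 1 CUA (Leu): third position 4-fold.
Codon 2 UUG (Leu): third position 2-fold.
Codon 3 CAU (His): third position 2-fold.
Codon 4 UUU (Phe): third position 2-fold.
Codon 5 UGU (Cys): third position 2-fold.
Codon 6 GCG (Ala): third position 4-fold.
Codon 7 GGG (Gly): third position 4-fold.
Codon 8 GGA (Gly): third position 4-fold.
Codon 9 UCU (Ser): third position 4-fold.
Codon 10 CCC (Pro): third position 4-fold.
Four-fold degenerate third positions: 6.

6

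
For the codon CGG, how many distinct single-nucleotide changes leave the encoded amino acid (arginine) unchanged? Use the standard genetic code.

Position 1: AGG → 1 synonymous.
Position 2: none → 0 synonymous.
Position 3: CGU, CGC, CGA → 3 synonymous.
Total: 1 + 0 + 3 = 4.

4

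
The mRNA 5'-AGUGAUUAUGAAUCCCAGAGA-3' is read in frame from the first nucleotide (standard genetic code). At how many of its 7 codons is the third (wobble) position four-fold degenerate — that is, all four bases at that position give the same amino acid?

1

Codon 1 AGU (Ser): third position 2-fold.
Codon 2 GAU (Asp): third position 2-fold.
Codon 3 UAU (Tyr): third position 2-fold.
Codon 4 GAA (Glu): third position 2-fold.
Codon 5 UCC (Ser): third position 4-fold.
Codon 6 CAG (Gln): third position 2-fold.
Codon 7 AGA (Arg): third position 2-fold.
Four-fold degenerate third positions: 1.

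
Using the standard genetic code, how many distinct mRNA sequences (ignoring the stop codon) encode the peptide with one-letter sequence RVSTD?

Arg: 6 codons.
Val: 4 codons.
Ser: 6 codons.
Thr: 4 codons.
Asp: 2 codons.
6 × 4 × 6 × 4 × 2 = 1152.

1152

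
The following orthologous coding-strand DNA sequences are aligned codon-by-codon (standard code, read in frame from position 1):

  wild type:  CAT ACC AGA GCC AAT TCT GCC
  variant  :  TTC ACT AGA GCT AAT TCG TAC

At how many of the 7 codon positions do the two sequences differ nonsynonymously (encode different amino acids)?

Codon 1: CAT His / TTC Phe — nonsynonymous.
Codon 2: ACC Thr / ACT Thr — synonymous.
Codon 3: AGA Arg / AGA Arg — identical.
Codon 4: GCC Ala / GCT Ala — synonymous.
Codon 5: AAT Asn / AAT Asn — identical.
Codon 6: TCT Ser / TCG Ser — synonymous.
Codon 7: GCC Ala / TAC Tyr — nonsynonymous.
Nonsynonymous differences: 2.

2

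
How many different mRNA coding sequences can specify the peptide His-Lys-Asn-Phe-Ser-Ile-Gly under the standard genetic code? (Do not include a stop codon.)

His: 2 codons.
Lys: 2 codons.
Asn: 2 codons.
Phe: 2 codons.
Ser: 6 codons.
Ile: 3 codons.
Gly: 4 codons.
2 × 2 × 2 × 2 × 6 × 3 × 4 = 1152.

1152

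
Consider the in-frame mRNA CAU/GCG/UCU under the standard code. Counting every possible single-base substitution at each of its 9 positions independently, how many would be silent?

7

Codon 1 (CAU, His): 1 synonymous substitution.
Codon 2 (GCG, Ala): 3 synonymous substitutions.
Codon 3 (UCU, Ser): 3 synonymous substitutions.
Total: 1 + 3 + 3 = 7.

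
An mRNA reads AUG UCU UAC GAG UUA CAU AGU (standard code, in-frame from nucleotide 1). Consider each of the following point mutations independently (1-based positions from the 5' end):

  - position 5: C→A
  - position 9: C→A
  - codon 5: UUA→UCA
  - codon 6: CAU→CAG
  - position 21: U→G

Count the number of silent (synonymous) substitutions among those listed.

Codon 2: UCU (Ser) → UAU (Tyr) — missense.
Codon 3: UAC (Tyr) → UAA (Stop) — nonsense.
Codon 5: UUA (Leu) → UCA (Ser) — missense.
Codon 6: CAU (His) → CAG (Gln) — missense.
Codon 7: AGU (Ser) → AGG (Arg) — missense.
Synonymous: 0 of 5.

0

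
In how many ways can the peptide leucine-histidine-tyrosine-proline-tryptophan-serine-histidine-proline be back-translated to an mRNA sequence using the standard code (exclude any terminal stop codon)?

Leu: 6 codons.
His: 2 codons.
Tyr: 2 codons.
Pro: 4 codons.
Trp: 1 codon.
Ser: 6 codons.
His: 2 codons.
Pro: 4 codons.
6 × 2 × 2 × 4 × 1 × 6 × 2 × 4 = 4608.

4608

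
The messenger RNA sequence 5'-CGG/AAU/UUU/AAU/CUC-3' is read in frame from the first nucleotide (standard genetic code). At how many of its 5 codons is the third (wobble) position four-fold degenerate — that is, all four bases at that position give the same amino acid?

Codon 1 CGG (Arg): third position 4-fold.
Codon 2 AAU (Asn): third position 2-fold.
Codon 3 UUU (Phe): third position 2-fold.
Codon 4 AAU (Asn): third position 2-fold.
Codon 5 CUC (Leu): third position 4-fold.
Four-fold degenerate third positions: 2.

2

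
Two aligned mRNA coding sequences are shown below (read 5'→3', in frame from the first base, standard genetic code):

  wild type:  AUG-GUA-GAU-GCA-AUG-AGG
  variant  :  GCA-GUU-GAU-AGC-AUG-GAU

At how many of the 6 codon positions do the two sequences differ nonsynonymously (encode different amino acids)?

3

Codon 1: AUG Met / GCA Ala — nonsynonymous.
Codon 2: GUA Val / GUU Val — synonymous.
Codon 3: GAU Asp / GAU Asp — identical.
Codon 4: GCA Ala / AGC Ser — nonsynonymous.
Codon 5: AUG Met / AUG Met — identical.
Codon 6: AGG Arg / GAU Asp — nonsynonymous.
Nonsynonymous differences: 3.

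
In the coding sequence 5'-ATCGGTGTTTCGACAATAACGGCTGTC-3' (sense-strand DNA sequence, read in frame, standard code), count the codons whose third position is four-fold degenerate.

7

Codon 1 ATC (Ile): third position 3-fold.
Codon 2 GGT (Gly): third position 4-fold.
Codon 3 GTT (Val): third position 4-fold.
Codon 4 TCG (Ser): third position 4-fold.
Codon 5 ACA (Thr): third position 4-fold.
Codon 6 ATA (Ile): third position 3-fold.
Codon 7 ACG (Thr): third position 4-fold.
Codon 8 GCT (Ala): third position 4-fold.
Codon 9 GTC (Val): third position 4-fold.
Four-fold degenerate third positions: 7.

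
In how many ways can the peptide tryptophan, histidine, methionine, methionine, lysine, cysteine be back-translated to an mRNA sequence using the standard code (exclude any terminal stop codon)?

8

Trp: 1 codon.
His: 2 codons.
Met: 1 codon.
Met: 1 codon.
Lys: 2 codons.
Cys: 2 codons.
1 × 2 × 1 × 1 × 2 × 2 = 8.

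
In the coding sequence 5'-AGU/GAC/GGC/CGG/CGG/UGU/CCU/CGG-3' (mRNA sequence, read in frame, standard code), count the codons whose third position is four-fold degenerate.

5

Codon 1 AGU (Ser): third position 2-fold.
Codon 2 GAC (Asp): third position 2-fold.
Codon 3 GGC (Gly): third position 4-fold.
Codon 4 CGG (Arg): third position 4-fold.
Codon 5 CGG (Arg): third position 4-fold.
Codon 6 UGU (Cys): third position 2-fold.
Codon 7 CCU (Pro): third position 4-fold.
Codon 8 CGG (Arg): third position 4-fold.
Four-fold degenerate third positions: 5.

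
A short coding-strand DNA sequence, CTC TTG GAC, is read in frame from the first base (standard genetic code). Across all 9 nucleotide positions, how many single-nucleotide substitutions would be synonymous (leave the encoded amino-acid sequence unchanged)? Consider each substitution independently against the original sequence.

Codon 1 (CTC, Leu): 3 synonymous substitutions.
Codon 2 (TTG, Leu): 2 synonymous substitutions.
Codon 3 (GAC, Asp): 1 synonymous substitution.
Total: 3 + 2 + 1 = 6.

6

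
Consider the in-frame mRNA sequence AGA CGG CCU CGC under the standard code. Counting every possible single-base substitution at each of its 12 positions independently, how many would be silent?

12

Codon 1 (AGA, Arg): 2 synonymous substitutions.
Codon 2 (CGG, Arg): 4 synonymous substitutions.
Codon 3 (CCU, Pro): 3 synonymous substitutions.
Codon 4 (CGC, Arg): 3 synonymous substitutions.
Total: 2 + 4 + 3 + 3 = 12.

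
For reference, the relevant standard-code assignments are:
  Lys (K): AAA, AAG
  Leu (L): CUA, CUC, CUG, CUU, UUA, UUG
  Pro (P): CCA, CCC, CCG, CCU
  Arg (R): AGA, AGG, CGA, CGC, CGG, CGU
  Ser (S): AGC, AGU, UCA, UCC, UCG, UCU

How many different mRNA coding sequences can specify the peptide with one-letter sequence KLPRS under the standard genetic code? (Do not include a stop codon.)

1728

Lys: 2 codons.
Leu: 6 codons.
Pro: 4 codons.
Arg: 6 codons.
Ser: 6 codons.
2 × 6 × 4 × 6 × 6 = 1728.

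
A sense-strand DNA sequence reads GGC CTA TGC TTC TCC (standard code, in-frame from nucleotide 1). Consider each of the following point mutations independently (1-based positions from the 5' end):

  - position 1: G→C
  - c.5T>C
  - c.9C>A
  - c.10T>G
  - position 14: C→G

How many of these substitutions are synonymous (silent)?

Codon 1: GGC (Gly) → CGC (Arg) — missense.
Codon 2: CTA (Leu) → CCA (Pro) — missense.
Codon 3: TGC (Cys) → TGA (Stop) — nonsense.
Codon 4: TTC (Phe) → GTC (Val) — missense.
Codon 5: TCC (Ser) → TGC (Cys) — missense.
Synonymous: 0 of 5.

0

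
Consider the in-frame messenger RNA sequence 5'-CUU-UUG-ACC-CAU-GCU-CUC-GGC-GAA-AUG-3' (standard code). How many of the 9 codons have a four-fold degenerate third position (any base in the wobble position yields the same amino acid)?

5

Codon 1 CUU (Leu): third position 4-fold.
Codon 2 UUG (Leu): third position 2-fold.
Codon 3 ACC (Thr): third position 4-fold.
Codon 4 CAU (His): third position 2-fold.
Codon 5 GCU (Ala): third position 4-fold.
Codon 6 CUC (Leu): third position 4-fold.
Codon 7 GGC (Gly): third position 4-fold.
Codon 8 GAA (Glu): third position 2-fold.
Codon 9 AUG (Met): third position 1-fold.
Four-fold degenerate third positions: 5.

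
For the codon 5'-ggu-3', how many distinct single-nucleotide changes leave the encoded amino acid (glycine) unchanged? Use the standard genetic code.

Position 1: none → 0 synonymous.
Position 2: none → 0 synonymous.
Position 3: GGC, GGA, GGG → 3 synonymous.
Total: 0 + 0 + 3 = 3.

3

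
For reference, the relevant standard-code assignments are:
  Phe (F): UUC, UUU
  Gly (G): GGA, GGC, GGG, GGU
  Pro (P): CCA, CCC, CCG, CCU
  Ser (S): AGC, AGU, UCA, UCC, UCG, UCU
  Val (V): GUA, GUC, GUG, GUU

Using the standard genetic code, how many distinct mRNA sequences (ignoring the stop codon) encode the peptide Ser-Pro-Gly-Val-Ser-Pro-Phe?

18432

Ser: 6 codons.
Pro: 4 codons.
Gly: 4 codons.
Val: 4 codons.
Ser: 6 codons.
Pro: 4 codons.
Phe: 2 codons.
6 × 4 × 4 × 4 × 6 × 4 × 2 = 18432.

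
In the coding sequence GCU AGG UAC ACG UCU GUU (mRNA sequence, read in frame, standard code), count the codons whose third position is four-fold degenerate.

Codon 1 GCU (Ala): third position 4-fold.
Codon 2 AGG (Arg): third position 2-fold.
Codon 3 UAC (Tyr): third position 2-fold.
Codon 4 ACG (Thr): third position 4-fold.
Codon 5 UCU (Ser): third position 4-fold.
Codon 6 GUU (Val): third position 4-fold.
Four-fold degenerate third positions: 4.

4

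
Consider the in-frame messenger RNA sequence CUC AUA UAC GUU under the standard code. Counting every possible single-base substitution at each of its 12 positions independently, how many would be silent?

9

Codon 1 (CUC, Leu): 3 synonymous substitutions.
Codon 2 (AUA, Ile): 2 synonymous substitutions.
Codon 3 (UAC, Tyr): 1 synonymous substitution.
Codon 4 (GUU, Val): 3 synonymous substitutions.
Total: 3 + 2 + 1 + 3 = 9.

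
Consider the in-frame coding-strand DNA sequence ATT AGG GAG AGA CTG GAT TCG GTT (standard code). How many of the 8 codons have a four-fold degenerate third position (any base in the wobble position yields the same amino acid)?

Codon 1 ATT (Ile): third position 3-fold.
Codon 2 AGG (Arg): third position 2-fold.
Codon 3 GAG (Glu): third position 2-fold.
Codon 4 AGA (Arg): third position 2-fold.
Codon 5 CTG (Leu): third position 4-fold.
Codon 6 GAT (Asp): third position 2-fold.
Codon 7 TCG (Ser): third position 4-fold.
Codon 8 GTT (Val): third position 4-fold.
Four-fold degenerate third positions: 3.

3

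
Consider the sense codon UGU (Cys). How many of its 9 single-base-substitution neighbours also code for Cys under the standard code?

1

Position 1: none → 0 synonymous.
Position 2: none → 0 synonymous.
Position 3: UGC → 1 synonymous.
Total: 0 + 0 + 1 = 1.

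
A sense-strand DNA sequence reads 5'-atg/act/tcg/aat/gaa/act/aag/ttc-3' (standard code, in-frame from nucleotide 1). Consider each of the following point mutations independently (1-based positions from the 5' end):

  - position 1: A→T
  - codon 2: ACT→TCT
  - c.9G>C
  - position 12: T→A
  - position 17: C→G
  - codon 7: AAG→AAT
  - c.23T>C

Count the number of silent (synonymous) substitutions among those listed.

1

Codon 1: ATG (Met) → TTG (Leu) — missense.
Codon 2: ACT (Thr) → TCT (Ser) — missense.
Codon 3: TCG (Ser) → TCC (Ser) — synonymous.
Codon 4: AAT (Asn) → AAA (Lys) — missense.
Codon 6: ACT (Thr) → AGT (Ser) — missense.
Codon 7: AAG (Lys) → AAT (Asn) — missense.
Codon 8: TTC (Phe) → TCC (Ser) — missense.
Synonymous: 1 of 7.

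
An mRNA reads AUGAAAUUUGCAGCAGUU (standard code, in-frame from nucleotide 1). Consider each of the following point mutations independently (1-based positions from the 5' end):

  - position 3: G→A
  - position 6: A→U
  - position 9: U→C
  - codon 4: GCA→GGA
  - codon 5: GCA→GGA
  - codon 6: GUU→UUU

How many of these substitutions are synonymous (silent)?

1

Codon 1: AUG (Met) → AUA (Ile) — missense.
Codon 2: AAA (Lys) → AAU (Asn) — missense.
Codon 3: UUU (Phe) → UUC (Phe) — synonymous.
Codon 4: GCA (Ala) → GGA (Gly) — missense.
Codon 5: GCA (Ala) → GGA (Gly) — missense.
Codon 6: GUU (Val) → UUU (Phe) — missense.
Synonymous: 1 of 6.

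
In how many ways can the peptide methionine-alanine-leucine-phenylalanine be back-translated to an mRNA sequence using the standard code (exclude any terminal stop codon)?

Met: 1 codon.
Ala: 4 codons.
Leu: 6 codons.
Phe: 2 codons.
1 × 4 × 6 × 2 = 48.

48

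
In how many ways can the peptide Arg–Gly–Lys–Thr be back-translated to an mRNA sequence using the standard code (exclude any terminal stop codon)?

Arg: 6 codons.
Gly: 4 codons.
Lys: 2 codons.
Thr: 4 codons.
6 × 4 × 2 × 4 = 192.

192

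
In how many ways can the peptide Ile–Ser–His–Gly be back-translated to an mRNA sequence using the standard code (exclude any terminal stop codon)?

144

Ile: 3 codons.
Ser: 6 codons.
His: 2 codons.
Gly: 4 codons.
3 × 6 × 2 × 4 = 144.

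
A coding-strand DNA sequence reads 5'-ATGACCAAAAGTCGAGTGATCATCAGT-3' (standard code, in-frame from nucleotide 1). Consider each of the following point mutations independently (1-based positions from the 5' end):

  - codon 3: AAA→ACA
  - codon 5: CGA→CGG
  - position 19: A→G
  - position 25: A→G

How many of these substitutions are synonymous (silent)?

Codon 3: AAA (Lys) → ACA (Thr) — missense.
Codon 5: CGA (Arg) → CGG (Arg) — synonymous.
Codon 7: ATC (Ile) → GTC (Val) — missense.
Codon 9: AGT (Ser) → GGT (Gly) — missense.
Synonymous: 1 of 4.

1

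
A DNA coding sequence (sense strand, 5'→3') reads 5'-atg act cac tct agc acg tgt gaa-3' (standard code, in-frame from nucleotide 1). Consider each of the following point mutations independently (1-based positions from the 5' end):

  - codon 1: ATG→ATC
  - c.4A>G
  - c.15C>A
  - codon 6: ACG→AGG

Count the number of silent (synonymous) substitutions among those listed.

Codon 1: ATG (Met) → ATC (Ile) — missense.
Codon 2: ACT (Thr) → GCT (Ala) — missense.
Codon 5: AGC (Ser) → AGA (Arg) — missense.
Codon 6: ACG (Thr) → AGG (Arg) — missense.
Synonymous: 0 of 4.

0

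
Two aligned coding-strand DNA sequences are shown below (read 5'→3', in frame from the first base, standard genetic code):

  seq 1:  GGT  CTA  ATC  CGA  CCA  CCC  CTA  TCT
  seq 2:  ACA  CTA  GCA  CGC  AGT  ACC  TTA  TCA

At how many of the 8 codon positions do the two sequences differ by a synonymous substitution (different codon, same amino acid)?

3

Codon 1: GGT Gly / ACA Thr — nonsynonymous.
Codon 2: CTA Leu / CTA Leu — identical.
Codon 3: ATC Ile / GCA Ala — nonsynonymous.
Codon 4: CGA Arg / CGC Arg — synonymous.
Codon 5: CCA Pro / AGT Ser — nonsynonymous.
Codon 6: CCC Pro / ACC Thr — nonsynonymous.
Codon 7: CTA Leu / TTA Leu — synonymous.
Codon 8: TCT Ser / TCA Ser — synonymous.
Synonymous differences: 3.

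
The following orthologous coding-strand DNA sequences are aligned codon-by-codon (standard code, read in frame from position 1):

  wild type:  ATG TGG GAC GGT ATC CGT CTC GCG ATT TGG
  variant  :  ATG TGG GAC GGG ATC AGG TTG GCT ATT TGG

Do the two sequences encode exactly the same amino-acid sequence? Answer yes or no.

yes

Codon 1: ATG Met / ATG Met — identical.
Codon 2: TGG Trp / TGG Trp — identical.
Codon 3: GAC Asp / GAC Asp — identical.
Codon 4: GGT Gly / GGG Gly — synonymous.
Codon 5: ATC Ile / ATC Ile — identical.
Codon 6: CGT Arg / AGG Arg — synonymous.
Codon 7: CTC Leu / TTG Leu — synonymous.
Codon 8: GCG Ala / GCT Ala — synonymous.
Codon 9: ATT Ile / ATT Ile — identical.
Codon 10: TGG Trp / TGG Trp — identical.
Nonsynonymous differences: 0 → same protein.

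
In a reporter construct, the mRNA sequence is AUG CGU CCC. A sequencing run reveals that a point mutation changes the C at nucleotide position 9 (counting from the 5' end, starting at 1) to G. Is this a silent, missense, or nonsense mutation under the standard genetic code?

Position 9 falls in codon 3: CCC → Pro.
After the substitution the codon is CCG → Pro.
Both encode Pro, so the change is synonymous.

silent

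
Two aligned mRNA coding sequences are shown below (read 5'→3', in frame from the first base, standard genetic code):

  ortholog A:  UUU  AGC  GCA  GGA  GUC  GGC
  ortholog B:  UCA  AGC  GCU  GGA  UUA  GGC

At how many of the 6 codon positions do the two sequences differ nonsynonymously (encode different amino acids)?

2

Codon 1: UUU Phe / UCA Ser — nonsynonymous.
Codon 2: AGC Ser / AGC Ser — identical.
Codon 3: GCA Ala / GCU Ala — synonymous.
Codon 4: GGA Gly / GGA Gly — identical.
Codon 5: GUC Val / UUA Leu — nonsynonymous.
Codon 6: GGC Gly / GGC Gly — identical.
Nonsynonymous differences: 2.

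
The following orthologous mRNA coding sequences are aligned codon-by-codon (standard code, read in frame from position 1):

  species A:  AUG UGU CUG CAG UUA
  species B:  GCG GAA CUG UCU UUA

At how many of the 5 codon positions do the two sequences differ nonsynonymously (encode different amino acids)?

3

Codon 1: AUG Met / GCG Ala — nonsynonymous.
Codon 2: UGU Cys / GAA Glu — nonsynonymous.
Codon 3: CUG Leu / CUG Leu — identical.
Codon 4: CAG Gln / UCU Ser — nonsynonymous.
Codon 5: UUA Leu / UUA Leu — identical.
Nonsynonymous differences: 3.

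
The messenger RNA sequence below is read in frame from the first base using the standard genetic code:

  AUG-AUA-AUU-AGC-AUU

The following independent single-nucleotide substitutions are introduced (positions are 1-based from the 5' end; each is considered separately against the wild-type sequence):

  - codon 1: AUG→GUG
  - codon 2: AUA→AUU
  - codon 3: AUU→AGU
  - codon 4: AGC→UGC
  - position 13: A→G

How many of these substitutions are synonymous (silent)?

1

Codon 1: AUG (Met) → GUG (Val) — missense.
Codon 2: AUA (Ile) → AUU (Ile) — synonymous.
Codon 3: AUU (Ile) → AGU (Ser) — missense.
Codon 4: AGC (Ser) → UGC (Cys) — missense.
Codon 5: AUU (Ile) → GUU (Val) — missense.
Synonymous: 1 of 5.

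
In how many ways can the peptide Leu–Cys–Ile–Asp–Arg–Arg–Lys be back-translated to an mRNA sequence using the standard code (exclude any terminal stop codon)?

Leu: 6 codons.
Cys: 2 codons.
Ile: 3 codons.
Asp: 2 codons.
Arg: 6 codons.
Arg: 6 codons.
Lys: 2 codons.
6 × 2 × 3 × 2 × 6 × 6 × 2 = 5184.

5184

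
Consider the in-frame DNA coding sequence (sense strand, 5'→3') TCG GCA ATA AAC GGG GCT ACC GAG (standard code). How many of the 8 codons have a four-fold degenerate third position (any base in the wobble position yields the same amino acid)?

5

Codon 1 TCG (Ser): third position 4-fold.
Codon 2 GCA (Ala): third position 4-fold.
Codon 3 ATA (Ile): third position 3-fold.
Codon 4 AAC (Asn): third position 2-fold.
Codon 5 GGG (Gly): third position 4-fold.
Codon 6 GCT (Ala): third position 4-fold.
Codon 7 ACC (Thr): third position 4-fold.
Codon 8 GAG (Glu): third position 2-fold.
Four-fold degenerate third positions: 5.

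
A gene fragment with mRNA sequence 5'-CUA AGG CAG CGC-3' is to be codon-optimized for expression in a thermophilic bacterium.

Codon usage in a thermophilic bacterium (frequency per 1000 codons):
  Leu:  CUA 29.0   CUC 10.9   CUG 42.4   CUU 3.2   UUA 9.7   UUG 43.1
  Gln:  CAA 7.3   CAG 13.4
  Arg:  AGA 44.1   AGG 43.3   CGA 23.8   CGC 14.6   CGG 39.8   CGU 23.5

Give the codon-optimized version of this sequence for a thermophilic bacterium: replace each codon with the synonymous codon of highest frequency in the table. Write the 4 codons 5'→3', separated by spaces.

Codon 1 (Leu): best is UUG at 43.1.
Codon 2 (Arg): best is AGA at 44.1.
Codon 3 (Gln): best is CAG at 13.4.
Codon 4 (Arg): best is AGA at 44.1.

UUG AGA CAG AGA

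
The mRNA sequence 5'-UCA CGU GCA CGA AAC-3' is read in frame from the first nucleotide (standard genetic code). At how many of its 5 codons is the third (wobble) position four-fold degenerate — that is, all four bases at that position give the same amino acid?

4

Codon 1 UCA (Ser): third position 4-fold.
Codon 2 CGU (Arg): third position 4-fold.
Codon 3 GCA (Ala): third position 4-fold.
Codon 4 CGA (Arg): third position 4-fold.
Codon 5 AAC (Asn): third position 2-fold.
Four-fold degenerate third positions: 4.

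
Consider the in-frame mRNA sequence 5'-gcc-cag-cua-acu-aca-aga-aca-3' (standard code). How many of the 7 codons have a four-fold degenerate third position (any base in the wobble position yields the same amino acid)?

Codon 1 GCC (Ala): third position 4-fold.
Codon 2 CAG (Gln): third position 2-fold.
Codon 3 CUA (Leu): third position 4-fold.
Codon 4 ACU (Thr): third position 4-fold.
Codon 5 ACA (Thr): third position 4-fold.
Codon 6 AGA (Arg): third position 2-fold.
Codon 7 ACA (Thr): third position 4-fold.
Four-fold degenerate third positions: 5.

5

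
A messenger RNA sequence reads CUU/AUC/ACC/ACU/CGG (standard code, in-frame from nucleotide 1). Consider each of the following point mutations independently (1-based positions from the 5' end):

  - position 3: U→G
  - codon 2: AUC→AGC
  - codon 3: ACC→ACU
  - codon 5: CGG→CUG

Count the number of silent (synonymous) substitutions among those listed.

Codon 1: CUU (Leu) → CUG (Leu) — synonymous.
Codon 2: AUC (Ile) → AGC (Ser) — missense.
Codon 3: ACC (Thr) → ACU (Thr) — synonymous.
Codon 5: CGG (Arg) → CUG (Leu) — missense.
Synonymous: 2 of 4.

2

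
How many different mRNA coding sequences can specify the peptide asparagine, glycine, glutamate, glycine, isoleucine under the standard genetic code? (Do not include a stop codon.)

Asn: 2 codons.
Gly: 4 codons.
Glu: 2 codons.
Gly: 4 codons.
Ile: 3 codons.
2 × 4 × 2 × 4 × 3 = 192.

192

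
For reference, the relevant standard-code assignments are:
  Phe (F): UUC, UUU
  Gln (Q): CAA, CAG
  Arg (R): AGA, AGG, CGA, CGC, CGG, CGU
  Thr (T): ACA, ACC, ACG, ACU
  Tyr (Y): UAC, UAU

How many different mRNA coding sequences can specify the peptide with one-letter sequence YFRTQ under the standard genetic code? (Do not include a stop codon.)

192

Tyr: 2 codons.
Phe: 2 codons.
Arg: 6 codons.
Thr: 4 codons.
Gln: 2 codons.
2 × 2 × 6 × 4 × 2 = 192.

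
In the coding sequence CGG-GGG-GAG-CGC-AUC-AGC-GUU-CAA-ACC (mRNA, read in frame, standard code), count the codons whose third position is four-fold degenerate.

5

Codon 1 CGG (Arg): third position 4-fold.
Codon 2 GGG (Gly): third position 4-fold.
Codon 3 GAG (Glu): third position 2-fold.
Codon 4 CGC (Arg): third position 4-fold.
Codon 5 AUC (Ile): third position 3-fold.
Codon 6 AGC (Ser): third position 2-fold.
Codon 7 GUU (Val): third position 4-fold.
Codon 8 CAA (Gln): third position 2-fold.
Codon 9 ACC (Thr): third position 4-fold.
Four-fold degenerate third positions: 5.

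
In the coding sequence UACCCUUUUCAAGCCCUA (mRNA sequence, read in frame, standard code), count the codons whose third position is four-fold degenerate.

3

Codon 1 UAC (Tyr): third position 2-fold.
Codon 2 CCU (Pro): third position 4-fold.
Codon 3 UUU (Phe): third position 2-fold.
Codon 4 CAA (Gln): third position 2-fold.
Codon 5 GCC (Ala): third position 4-fold.
Codon 6 CUA (Leu): third position 4-fold.
Four-fold degenerate third positions: 3.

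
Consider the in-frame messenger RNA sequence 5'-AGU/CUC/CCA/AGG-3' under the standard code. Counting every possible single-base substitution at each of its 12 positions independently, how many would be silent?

9

Codon 1 (AGU, Ser): 1 synonymous substitution.
Codon 2 (CUC, Leu): 3 synonymous substitutions.
Codon 3 (CCA, Pro): 3 synonymous substitutions.
Codon 4 (AGG, Arg): 2 synonymous substitutions.
Total: 1 + 3 + 3 + 2 = 9.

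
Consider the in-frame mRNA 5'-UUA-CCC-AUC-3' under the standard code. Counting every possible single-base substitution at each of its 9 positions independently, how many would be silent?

Codon 1 (UUA, Leu): 2 synonymous substitutions.
Codon 2 (CCC, Pro): 3 synonymous substitutions.
Codon 3 (AUC, Ile): 2 synonymous substitutions.
Total: 2 + 3 + 2 = 7.

7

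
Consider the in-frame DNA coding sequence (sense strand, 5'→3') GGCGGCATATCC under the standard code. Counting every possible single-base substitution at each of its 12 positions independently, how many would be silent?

Codon 1 (GGC, Gly): 3 synonymous substitutions.
Codon 2 (GGC, Gly): 3 synonymous substitutions.
Codon 3 (ATA, Ile): 2 synonymous substitutions.
Codon 4 (TCC, Ser): 3 synonymous substitutions.
Total: 3 + 3 + 2 + 3 = 11.

11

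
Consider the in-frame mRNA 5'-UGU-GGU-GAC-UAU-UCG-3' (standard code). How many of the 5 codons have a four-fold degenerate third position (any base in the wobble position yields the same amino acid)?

Codon 1 UGU (Cys): third position 2-fold.
Codon 2 GGU (Gly): third position 4-fold.
Codon 3 GAC (Asp): third position 2-fold.
Codon 4 UAU (Tyr): third position 2-fold.
Codon 5 UCG (Ser): third position 4-fold.
Four-fold degenerate third positions: 2.

2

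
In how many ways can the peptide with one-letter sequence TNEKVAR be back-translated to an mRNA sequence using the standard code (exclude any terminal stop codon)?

3072

Thr: 4 codons.
Asn: 2 codons.
Glu: 2 codons.
Lys: 2 codons.
Val: 4 codons.
Ala: 4 codons.
Arg: 6 codons.
4 × 2 × 2 × 2 × 4 × 4 × 6 = 3072.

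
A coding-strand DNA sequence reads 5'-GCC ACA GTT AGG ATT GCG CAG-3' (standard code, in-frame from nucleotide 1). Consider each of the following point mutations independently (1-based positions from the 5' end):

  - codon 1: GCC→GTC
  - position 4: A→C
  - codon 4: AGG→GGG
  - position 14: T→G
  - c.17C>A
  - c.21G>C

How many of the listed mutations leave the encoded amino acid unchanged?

0

Codon 1: GCC (Ala) → GTC (Val) — missense.
Codon 2: ACA (Thr) → CCA (Pro) — missense.
Codon 4: AGG (Arg) → GGG (Gly) — missense.
Codon 5: ATT (Ile) → AGT (Ser) — missense.
Codon 6: GCG (Ala) → GAG (Glu) — missense.
Codon 7: CAG (Gln) → CAC (His) — missense.
Synonymous: 0 of 6.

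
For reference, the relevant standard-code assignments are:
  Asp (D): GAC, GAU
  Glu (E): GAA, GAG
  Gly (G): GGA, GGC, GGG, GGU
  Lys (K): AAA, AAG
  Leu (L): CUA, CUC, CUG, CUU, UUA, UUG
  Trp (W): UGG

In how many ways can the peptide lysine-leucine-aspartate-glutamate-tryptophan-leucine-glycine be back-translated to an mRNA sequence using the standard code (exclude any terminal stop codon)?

1152

Lys: 2 codons.
Leu: 6 codons.
Asp: 2 codons.
Glu: 2 codons.
Trp: 1 codon.
Leu: 6 codons.
Gly: 4 codons.
2 × 6 × 2 × 2 × 1 × 6 × 4 = 1152.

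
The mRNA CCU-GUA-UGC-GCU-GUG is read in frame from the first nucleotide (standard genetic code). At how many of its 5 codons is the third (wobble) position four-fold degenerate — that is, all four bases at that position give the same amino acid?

4

Codon 1 CCU (Pro): third position 4-fold.
Codon 2 GUA (Val): third position 4-fold.
Codon 3 UGC (Cys): third position 2-fold.
Codon 4 GCU (Ala): third position 4-fold.
Codon 5 GUG (Val): third position 4-fold.
Four-fold degenerate third positions: 4.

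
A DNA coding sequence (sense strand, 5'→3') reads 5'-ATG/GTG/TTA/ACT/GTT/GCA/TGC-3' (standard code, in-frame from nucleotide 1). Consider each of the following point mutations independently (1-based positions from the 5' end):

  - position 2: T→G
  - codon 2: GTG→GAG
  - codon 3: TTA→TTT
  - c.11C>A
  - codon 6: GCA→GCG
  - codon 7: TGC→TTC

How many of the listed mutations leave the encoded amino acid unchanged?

Codon 1: ATG (Met) → AGG (Arg) — missense.
Codon 2: GTG (Val) → GAG (Glu) — missense.
Codon 3: TTA (Leu) → TTT (Phe) — missense.
Codon 4: ACT (Thr) → AAT (Asn) — missense.
Codon 6: GCA (Ala) → GCG (Ala) — synonymous.
Codon 7: TGC (Cys) → TTC (Phe) — missense.
Synonymous: 1 of 6.

1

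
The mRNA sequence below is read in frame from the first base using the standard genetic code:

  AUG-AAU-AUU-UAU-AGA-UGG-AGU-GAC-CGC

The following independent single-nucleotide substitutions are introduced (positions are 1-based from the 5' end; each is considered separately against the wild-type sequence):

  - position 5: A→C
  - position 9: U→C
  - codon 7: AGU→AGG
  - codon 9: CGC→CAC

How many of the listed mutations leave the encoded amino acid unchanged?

Codon 2: AAU (Asn) → ACU (Thr) — missense.
Codon 3: AUU (Ile) → AUC (Ile) — synonymous.
Codon 7: AGU (Ser) → AGG (Arg) — missense.
Codon 9: CGC (Arg) → CAC (His) — missense.
Synonymous: 1 of 4.

1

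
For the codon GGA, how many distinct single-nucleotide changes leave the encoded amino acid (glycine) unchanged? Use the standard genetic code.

Position 1: none → 0 synonymous.
Position 2: none → 0 synonymous.
Position 3: GGT, GGC, GGG → 3 synonymous.
Total: 0 + 0 + 3 = 3.

3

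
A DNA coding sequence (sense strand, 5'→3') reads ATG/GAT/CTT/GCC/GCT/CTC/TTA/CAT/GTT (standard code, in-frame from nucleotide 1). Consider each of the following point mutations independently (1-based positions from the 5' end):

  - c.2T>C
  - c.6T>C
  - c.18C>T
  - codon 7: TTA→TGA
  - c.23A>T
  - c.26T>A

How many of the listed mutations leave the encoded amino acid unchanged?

Codon 1: ATG (Met) → ACG (Thr) — missense.
Codon 2: GAT (Asp) → GAC (Asp) — synonymous.
Codon 6: CTC (Leu) → CTT (Leu) — synonymous.
Codon 7: TTA (Leu) → TGA (Stop) — nonsense.
Codon 8: CAT (His) → CTT (Leu) — missense.
Codon 9: GTT (Val) → GAT (Asp) — missense.
Synonymous: 2 of 6.

2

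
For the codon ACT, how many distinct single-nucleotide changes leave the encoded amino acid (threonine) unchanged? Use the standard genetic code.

3

Position 1: none → 0 synonymous.
Position 2: none → 0 synonymous.
Position 3: ACC, ACA, ACG → 3 synonymous.
Total: 0 + 0 + 3 = 3.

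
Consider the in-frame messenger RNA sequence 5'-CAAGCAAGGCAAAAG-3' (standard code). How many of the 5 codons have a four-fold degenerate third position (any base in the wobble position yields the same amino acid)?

1

Codon 1 CAA (Gln): third position 2-fold.
Codon 2 GCA (Ala): third position 4-fold.
Codon 3 AGG (Arg): third position 2-fold.
Codon 4 CAA (Gln): third position 2-fold.
Codon 5 AAG (Lys): third position 2-fold.
Four-fold degenerate third positions: 1.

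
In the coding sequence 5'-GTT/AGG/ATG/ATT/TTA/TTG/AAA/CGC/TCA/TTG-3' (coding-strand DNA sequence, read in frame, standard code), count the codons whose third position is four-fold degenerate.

3

Codon 1 GTT (Val): third position 4-fold.
Codon 2 AGG (Arg): third position 2-fold.
Codon 3 ATG (Met): third position 1-fold.
Codon 4 ATT (Ile): third position 3-fold.
Codon 5 TTA (Leu): third position 2-fold.
Codon 6 TTG (Leu): third position 2-fold.
Codon 7 AAA (Lys): third position 2-fold.
Codon 8 CGC (Arg): third position 4-fold.
Codon 9 TCA (Ser): third position 4-fold.
Codon 10 TTG (Leu): third position 2-fold.
Four-fold degenerate third positions: 3.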